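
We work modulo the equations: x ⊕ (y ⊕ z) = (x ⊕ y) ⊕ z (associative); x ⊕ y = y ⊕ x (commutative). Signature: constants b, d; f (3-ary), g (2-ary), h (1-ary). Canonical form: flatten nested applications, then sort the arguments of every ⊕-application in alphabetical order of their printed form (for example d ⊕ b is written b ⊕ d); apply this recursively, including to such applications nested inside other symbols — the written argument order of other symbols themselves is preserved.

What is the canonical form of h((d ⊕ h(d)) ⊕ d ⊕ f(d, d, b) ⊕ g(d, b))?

Descend into:  (d ⊕ h(d)) ⊕ d ⊕ f(d, d, b) ⊕ g(d, b)
Flatten:  d ⊕ h(d) ⊕ d ⊕ f(d, d, b) ⊕ g(d, b)
Sort arguments:  d ⊕ d ⊕ f(d, d, b) ⊕ g(d, b) ⊕ h(d)
Put back:  h(d ⊕ d ⊕ f(d, d, b) ⊕ g(d, b) ⊕ h(d))

Answer: h(d ⊕ d ⊕ f(d, d, b) ⊕ g(d, b) ⊕ h(d))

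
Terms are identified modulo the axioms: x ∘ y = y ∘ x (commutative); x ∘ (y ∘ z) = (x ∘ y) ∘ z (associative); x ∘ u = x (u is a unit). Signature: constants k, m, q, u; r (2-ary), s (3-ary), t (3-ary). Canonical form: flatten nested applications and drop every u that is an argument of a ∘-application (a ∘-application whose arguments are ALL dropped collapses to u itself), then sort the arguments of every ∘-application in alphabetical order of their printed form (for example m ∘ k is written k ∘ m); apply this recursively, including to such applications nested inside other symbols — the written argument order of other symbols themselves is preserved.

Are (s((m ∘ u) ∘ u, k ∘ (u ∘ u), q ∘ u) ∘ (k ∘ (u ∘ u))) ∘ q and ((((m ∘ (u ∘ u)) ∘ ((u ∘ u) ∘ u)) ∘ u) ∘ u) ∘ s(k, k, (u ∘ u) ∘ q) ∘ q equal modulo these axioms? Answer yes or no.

Left:  (s((m ∘ u) ∘ u, k ∘ (u ∘ u), q ∘ u) ∘ (k ∘ (u ∘ u))) ∘ q
  Un-nest:  s((m ∘ u) ∘ u, k ∘ (u ∘ u), q ∘ u) ∘ k ∘ u ∘ u ∘ q
  Inside:  s((m ∘ u) ∘ u, k ∘ (u ∘ u), q ∘ u)  →  s(m, k, q)
  Unit:  drop u (×2)
  Sort arguments:  k ∘ q ∘ s(m, k, q)
Right:  ((((m ∘ (u ∘ u)) ∘ ((u ∘ u) ∘ u)) ∘ u) ∘ u) ∘ s(k, k, (u ∘ u) ∘ q) ∘ q
  Un-nest:  m ∘ u ∘ u ∘ u ∘ u ∘ u ∘ u ∘ u ∘ s(k, k, (u ∘ u) ∘ q) ∘ q
  Inside:  s(k, k, (u ∘ u) ∘ q)  →  s(k, k, q)
  Drop the unit:  drop u (×7)
  Order the arguments:  m ∘ q ∘ s(k, k, q)

Answer: no — k ∘ q ∘ s(m, k, q) vs m ∘ q ∘ s(k, k, q)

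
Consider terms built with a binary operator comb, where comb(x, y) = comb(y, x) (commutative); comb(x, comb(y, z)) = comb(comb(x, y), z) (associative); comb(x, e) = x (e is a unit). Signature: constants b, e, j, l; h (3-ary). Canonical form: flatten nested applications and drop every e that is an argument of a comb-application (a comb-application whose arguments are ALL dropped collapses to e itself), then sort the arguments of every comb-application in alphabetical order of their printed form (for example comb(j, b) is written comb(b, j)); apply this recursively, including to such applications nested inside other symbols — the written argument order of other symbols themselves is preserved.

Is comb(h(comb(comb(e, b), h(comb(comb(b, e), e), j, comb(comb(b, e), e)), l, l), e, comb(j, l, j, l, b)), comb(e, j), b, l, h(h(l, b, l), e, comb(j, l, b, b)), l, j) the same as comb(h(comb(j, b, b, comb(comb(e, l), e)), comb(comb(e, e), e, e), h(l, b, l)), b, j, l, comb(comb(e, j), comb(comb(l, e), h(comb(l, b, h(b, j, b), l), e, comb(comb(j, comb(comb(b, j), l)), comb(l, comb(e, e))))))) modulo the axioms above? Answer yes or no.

Answer: no — comb(b, h(comb(b, h(b, j, b), l, l), e, comb(b, j, j, l, l)), h(h(l, b, l), e, comb(b, b, j, l)), j, j, l, l) vs comb(b, h(comb(b, b, j, l), e, h(l, b, l)), h(comb(b, h(b, j, b), l, l), e, comb(b, j, j, l, l)), j, j, l, l)

Derivation:
Left:  comb(h(comb(comb(e, b), h(comb(comb(b, e), e), j, comb(comb(b, e), e)), l, l), e, comb(j, l, j, l, b)), comb(e, j), b, l, h(h(l, b, l), e, comb(j, l, b, b)), l, j)
  Un-nest:  comb(h(comb(comb(e, b), h(comb(comb(b, e), e), j, comb(comb(b, e), e)), l, l), e, comb(j, l, j, l, b)), e, j, b, l, h(h(l, b, l), e, comb(j, l, b, b)), l, j)
  Canonicalize subterm:  h(comb(comb(e, b), h(comb(comb(b, e), e), j, comb(comb(b, e), e)), l, l), e, comb(j, l, j, l, b))  →  h(comb(b, h(b, j, b), l, l), e, comb(b, j, j, l, l))
  Simplify inside:  h(h(l, b, l), e, comb(j, l, b, b))  →  h(h(l, b, l), e, comb(b, b, j, l))
  Drop the unit:  drop e
  Sort arguments:  comb(b, h(comb(b, h(b, j, b), l, l), e, comb(b, j, j, l, l)), h(h(l, b, l), e, comb(b, b, j, l)), j, j, l, l)
Right:  comb(h(comb(j, b, b, comb(comb(e, l), e)), comb(comb(e, e), e, e), h(l, b, l)), b, j, l, comb(comb(e, j), comb(comb(l, e), h(comb(l, b, h(b, j, b), l), e, comb(comb(j, comb(comb(b, j), l)), comb(l, comb(e, e)))))))
  Un-nest:  comb(h(comb(j, b, b, comb(comb(e, l), e)), comb(comb(e, e), e, e), h(l, b, l)), b, j, l, e, j, l, e, h(comb(l, b, h(b, j, b), l), e, comb(comb(j, comb(comb(b, j), l)), comb(l, comb(e, e)))))
  Inside:  h(comb(j, b, b, comb(comb(e, l), e)), comb(comb(e, e), e, e), h(l, b, l))  →  h(comb(b, b, j, l), e, h(l, b, l))
  Simplify inside:  h(comb(l, b, h(b, j, b), l), e, comb(comb(j, comb(comb(b, j), l)), comb(l, comb(e, e))))  →  h(comb(b, h(b, j, b), l, l), e, comb(b, j, j, l, l))
  Unit:  drop e (×2)
  Sort:  comb(b, h(comb(b, b, j, l), e, h(l, b, l)), h(comb(b, h(b, j, b), l, l), e, comb(b, j, j, l, l)), j, j, l, l)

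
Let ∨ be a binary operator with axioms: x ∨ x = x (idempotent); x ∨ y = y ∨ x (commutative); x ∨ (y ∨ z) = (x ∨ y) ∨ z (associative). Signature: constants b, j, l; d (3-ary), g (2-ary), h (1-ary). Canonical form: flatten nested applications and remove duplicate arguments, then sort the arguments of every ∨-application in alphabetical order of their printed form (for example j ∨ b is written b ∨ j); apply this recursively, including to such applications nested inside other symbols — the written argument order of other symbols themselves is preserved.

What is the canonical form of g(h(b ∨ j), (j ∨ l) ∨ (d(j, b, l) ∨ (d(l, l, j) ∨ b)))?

Answer: g(h(b ∨ j), b ∨ d(j, b, l) ∨ d(l, l, j) ∨ j ∨ l)

Derivation:
Focus inside:  (j ∨ l) ∨ (d(j, b, l) ∨ (d(l, l, j) ∨ b))
Flatten:  j ∨ l ∨ d(j, b, l) ∨ d(l, l, j) ∨ b
Sort arguments:  b ∨ d(j, b, l) ∨ d(l, l, j) ∨ j ∨ l
Rebuild:  g(h(b ∨ j), b ∨ d(j, b, l) ∨ d(l, l, j) ∨ j ∨ l)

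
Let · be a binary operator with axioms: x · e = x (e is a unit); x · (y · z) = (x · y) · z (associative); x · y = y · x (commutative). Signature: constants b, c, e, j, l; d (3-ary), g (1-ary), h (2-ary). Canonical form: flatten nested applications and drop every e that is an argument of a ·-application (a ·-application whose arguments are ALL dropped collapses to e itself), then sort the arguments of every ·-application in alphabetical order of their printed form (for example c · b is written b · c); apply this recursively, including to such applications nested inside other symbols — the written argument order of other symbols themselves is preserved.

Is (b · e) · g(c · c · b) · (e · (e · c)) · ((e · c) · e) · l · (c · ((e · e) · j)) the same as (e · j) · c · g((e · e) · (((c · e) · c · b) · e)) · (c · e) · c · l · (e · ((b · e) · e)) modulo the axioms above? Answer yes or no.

Left:  (b · e) · g(c · c · b) · (e · (e · c)) · ((e · c) · e) · l · (c · ((e · e) · j))
  Flatten:  b · e · g(c · c · b) · e · e · c · e · c · e · l · c · e · e · j
  Simplify inside:  g(c · c · b)  →  g(b · c · c)
  Unit:  drop e (×7)
  Sort arguments:  b · c · c · c · g(b · c · c) · j · l
Right:  (e · j) · c · g((e · e) · (((c · e) · c · b) · e)) · (c · e) · c · l · (e · ((b · e) · e))
  Un-nest:  e · j · c · g((e · e) · (((c · e) · c · b) · e)) · c · e · c · l · e · b · e · e
  Simplify inside:  g((e · e) · (((c · e) · c · b) · e))  →  g(b · c · c)
  Unit:  drop e (×5)
  Sort:  b · c · c · c · g(b · c · c) · j · l

Answer: yes — both canonical forms are b · c · c · c · g(b · c · c) · j · l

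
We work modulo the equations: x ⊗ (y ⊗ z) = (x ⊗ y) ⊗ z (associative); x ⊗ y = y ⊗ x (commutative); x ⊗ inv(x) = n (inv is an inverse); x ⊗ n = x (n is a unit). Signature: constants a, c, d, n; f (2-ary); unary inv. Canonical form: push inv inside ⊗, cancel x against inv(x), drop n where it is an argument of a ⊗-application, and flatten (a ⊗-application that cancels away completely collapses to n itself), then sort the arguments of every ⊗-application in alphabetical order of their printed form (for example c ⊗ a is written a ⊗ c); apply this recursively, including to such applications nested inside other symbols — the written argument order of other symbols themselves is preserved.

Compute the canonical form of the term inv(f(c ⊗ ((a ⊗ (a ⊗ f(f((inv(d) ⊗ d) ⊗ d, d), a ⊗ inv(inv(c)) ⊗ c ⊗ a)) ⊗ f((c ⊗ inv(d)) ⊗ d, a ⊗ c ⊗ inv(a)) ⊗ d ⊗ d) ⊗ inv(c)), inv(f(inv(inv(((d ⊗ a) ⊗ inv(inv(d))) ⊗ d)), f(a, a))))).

Push inv inside:  distribute inv over ⊗ and collapse double inv
Collect:  inv(f(a ⊗ a ⊗ d ⊗ d ⊗ f(c, c) ⊗ f(f(d, d), a ⊗ a ⊗ c ⊗ c), inv(f(a ⊗ d ⊗ d ⊗ d, f(a, a)))))

Answer: inv(f(a ⊗ a ⊗ d ⊗ d ⊗ f(c, c) ⊗ f(f(d, d), a ⊗ a ⊗ c ⊗ c), inv(f(a ⊗ d ⊗ d ⊗ d, f(a, a)))))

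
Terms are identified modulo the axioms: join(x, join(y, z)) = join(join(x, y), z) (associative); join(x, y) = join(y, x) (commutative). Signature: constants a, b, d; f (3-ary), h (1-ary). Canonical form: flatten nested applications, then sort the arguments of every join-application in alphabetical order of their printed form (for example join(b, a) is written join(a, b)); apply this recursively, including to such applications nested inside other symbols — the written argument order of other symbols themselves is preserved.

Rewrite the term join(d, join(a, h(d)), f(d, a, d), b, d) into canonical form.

Answer: join(a, b, d, d, f(d, a, d), h(d))

Derivation:
Un-nest:  join(d, a, h(d), f(d, a, d), b, d)
Sort:  join(a, b, d, d, f(d, a, d), h(d))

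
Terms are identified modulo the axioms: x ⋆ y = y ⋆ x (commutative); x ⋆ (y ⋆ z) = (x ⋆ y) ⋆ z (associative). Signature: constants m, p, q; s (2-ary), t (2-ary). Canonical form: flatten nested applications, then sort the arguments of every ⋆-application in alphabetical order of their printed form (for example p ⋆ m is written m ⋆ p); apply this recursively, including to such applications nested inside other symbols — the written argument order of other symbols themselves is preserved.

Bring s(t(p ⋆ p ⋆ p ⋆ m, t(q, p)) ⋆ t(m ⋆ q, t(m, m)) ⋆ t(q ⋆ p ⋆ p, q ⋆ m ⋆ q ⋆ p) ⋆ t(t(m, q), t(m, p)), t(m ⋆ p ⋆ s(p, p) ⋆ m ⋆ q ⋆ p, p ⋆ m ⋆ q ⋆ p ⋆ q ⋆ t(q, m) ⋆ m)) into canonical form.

Descend into:  t(p ⋆ p ⋆ p ⋆ m, t(q, p)) ⋆ t(m ⋆ q, t(m, m)) ⋆ t(q ⋆ p ⋆ p, q ⋆ m ⋆ q ⋆ p) ⋆ t(t(m, q), t(m, p))
Simplify inside:  t(p ⋆ p ⋆ p ⋆ m, t(q, p))  →  t(m ⋆ p ⋆ p ⋆ p, t(q, p))
Canonicalize subterm:  t(q ⋆ p ⋆ p, q ⋆ m ⋆ q ⋆ p)  →  t(p ⋆ p ⋆ q, m ⋆ p ⋆ q ⋆ q)
Order the arguments:  t(m ⋆ p ⋆ p ⋆ p, t(q, p)) ⋆ t(m ⋆ q, t(m, m)) ⋆ t(p ⋆ p ⋆ q, m ⋆ p ⋆ q ⋆ q) ⋆ t(t(m, q), t(m, p))
Rebuild:  s(t(m ⋆ p ⋆ p ⋆ p, t(q, p)) ⋆ t(m ⋆ q, t(m, m)) ⋆ t(p ⋆ p ⋆ q, m ⋆ p ⋆ q ⋆ q) ⋆ t(t(m, q), t(m, p)), t(m ⋆ m ⋆ p ⋆ p ⋆ q ⋆ s(p, p), m ⋆ m ⋆ p ⋆ p ⋆ q ⋆ q ⋆ t(q, m)))

Answer: s(t(m ⋆ p ⋆ p ⋆ p, t(q, p)) ⋆ t(m ⋆ q, t(m, m)) ⋆ t(p ⋆ p ⋆ q, m ⋆ p ⋆ q ⋆ q) ⋆ t(t(m, q), t(m, p)), t(m ⋆ m ⋆ p ⋆ p ⋆ q ⋆ s(p, p), m ⋆ m ⋆ p ⋆ p ⋆ q ⋆ q ⋆ t(q, m)))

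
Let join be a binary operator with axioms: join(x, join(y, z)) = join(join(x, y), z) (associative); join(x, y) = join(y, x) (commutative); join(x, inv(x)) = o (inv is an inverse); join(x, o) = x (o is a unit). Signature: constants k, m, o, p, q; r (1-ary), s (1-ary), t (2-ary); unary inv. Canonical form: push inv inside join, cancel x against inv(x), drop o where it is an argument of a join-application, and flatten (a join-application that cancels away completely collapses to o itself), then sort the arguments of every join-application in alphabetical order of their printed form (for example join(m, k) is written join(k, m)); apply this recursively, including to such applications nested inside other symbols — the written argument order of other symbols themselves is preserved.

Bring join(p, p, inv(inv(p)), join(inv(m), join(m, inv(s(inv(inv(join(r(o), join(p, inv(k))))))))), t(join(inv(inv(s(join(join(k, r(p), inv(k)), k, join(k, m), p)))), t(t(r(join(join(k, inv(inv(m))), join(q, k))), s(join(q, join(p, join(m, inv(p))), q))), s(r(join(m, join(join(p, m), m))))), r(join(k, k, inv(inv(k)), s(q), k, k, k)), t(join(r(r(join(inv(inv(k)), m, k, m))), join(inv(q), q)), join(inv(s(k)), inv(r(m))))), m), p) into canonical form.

Answer: join(inv(s(join(inv(k), p, r(o)))), p, p, p, p, t(join(r(join(k, k, k, k, k, k, s(q))), s(join(k, k, m, p, r(p))), t(r(r(join(k, k, m, m))), join(inv(r(m)), inv(s(k)))), t(t(r(join(k, k, m, q)), s(join(m, q, q))), s(r(join(m, m, m, p))))), m))

Derivation:
Push inv inside:  distribute inv over join and collapse double inv
Cancel:  m cancels
Combine occurrences:  join(p, p, p, p, inv(s(join(inv(k), p, r(o)))), t(join(r(join(k, k, k, k, k, k, s(q))), s(join(k, k, m, p, r(p))), t(r(r(join(k, k, m, m))), join(inv(r(m)), inv(s(k)))), t(t(r(join(k, k, m, q)), s(join(m, q, q))), s(r(join(m, m, m, p))))), m))
Order the arguments:  join(inv(s(join(inv(k), p, r(o)))), p, p, p, p, t(join(r(join(k, k, k, k, k, k, s(q))), s(join(k, k, m, p, r(p))), t(r(r(join(k, k, m, m))), join(inv(r(m)), inv(s(k)))), t(t(r(join(k, k, m, q)), s(join(m, q, q))), s(r(join(m, m, m, p))))), m))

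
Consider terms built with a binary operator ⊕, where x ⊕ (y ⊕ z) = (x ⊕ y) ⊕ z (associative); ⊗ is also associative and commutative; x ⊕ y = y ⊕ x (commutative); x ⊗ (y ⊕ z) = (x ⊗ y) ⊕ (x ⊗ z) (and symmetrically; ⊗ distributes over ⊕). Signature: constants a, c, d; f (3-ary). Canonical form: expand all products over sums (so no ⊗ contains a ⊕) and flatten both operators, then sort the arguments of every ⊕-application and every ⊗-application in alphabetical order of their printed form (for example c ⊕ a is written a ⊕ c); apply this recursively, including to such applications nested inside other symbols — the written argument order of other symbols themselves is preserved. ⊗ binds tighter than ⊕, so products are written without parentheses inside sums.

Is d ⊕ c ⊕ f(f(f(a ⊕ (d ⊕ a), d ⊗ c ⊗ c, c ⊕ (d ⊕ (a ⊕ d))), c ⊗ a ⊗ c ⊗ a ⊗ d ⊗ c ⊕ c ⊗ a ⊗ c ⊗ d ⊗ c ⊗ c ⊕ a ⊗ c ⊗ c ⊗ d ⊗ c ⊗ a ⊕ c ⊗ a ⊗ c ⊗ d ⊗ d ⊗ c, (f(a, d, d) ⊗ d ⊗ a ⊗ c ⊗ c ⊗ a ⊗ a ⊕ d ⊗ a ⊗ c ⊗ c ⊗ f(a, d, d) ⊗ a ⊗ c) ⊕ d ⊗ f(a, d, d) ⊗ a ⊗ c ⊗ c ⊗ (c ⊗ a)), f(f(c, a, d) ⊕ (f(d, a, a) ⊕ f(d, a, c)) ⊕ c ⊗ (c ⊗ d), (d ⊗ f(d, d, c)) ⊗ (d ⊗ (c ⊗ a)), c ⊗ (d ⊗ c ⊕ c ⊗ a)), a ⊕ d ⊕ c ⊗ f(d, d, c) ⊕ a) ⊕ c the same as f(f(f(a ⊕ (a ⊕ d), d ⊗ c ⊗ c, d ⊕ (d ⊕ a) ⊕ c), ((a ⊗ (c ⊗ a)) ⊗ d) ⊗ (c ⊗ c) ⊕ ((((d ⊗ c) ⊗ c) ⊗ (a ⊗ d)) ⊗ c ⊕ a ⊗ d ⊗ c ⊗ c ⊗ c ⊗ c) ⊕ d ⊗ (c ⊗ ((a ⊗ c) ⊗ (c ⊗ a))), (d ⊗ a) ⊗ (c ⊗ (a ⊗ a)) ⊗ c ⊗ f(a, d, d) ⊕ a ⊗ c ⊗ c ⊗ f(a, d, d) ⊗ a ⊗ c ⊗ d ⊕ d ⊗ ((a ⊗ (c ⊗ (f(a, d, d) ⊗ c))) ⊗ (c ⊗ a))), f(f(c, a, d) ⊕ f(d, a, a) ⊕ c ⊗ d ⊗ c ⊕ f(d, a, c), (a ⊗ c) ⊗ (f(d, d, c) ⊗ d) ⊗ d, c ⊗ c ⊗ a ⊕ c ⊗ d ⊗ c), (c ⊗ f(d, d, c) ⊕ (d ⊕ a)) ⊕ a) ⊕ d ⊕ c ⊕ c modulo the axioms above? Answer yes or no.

Answer: yes — both canonical forms are c ⊕ c ⊕ d ⊕ f(f(f(a ⊕ a ⊕ d, c ⊗ c ⊗ d, a ⊕ c ⊕ d ⊕ d), a ⊗ a ⊗ c ⊗ c ⊗ c ⊗ d ⊕ a ⊗ a ⊗ c ⊗ c ⊗ c ⊗ d ⊕ a ⊗ c ⊗ c ⊗ c ⊗ c ⊗ d ⊕ a ⊗ c ⊗ c ⊗ c ⊗ d ⊗ d, a ⊗ a ⊗ a ⊗ c ⊗ c ⊗ d ⊗ f(a, d, d) ⊕ a ⊗ a ⊗ c ⊗ c ⊗ c ⊗ d ⊗ f(a, d, d) ⊕ a ⊗ a ⊗ c ⊗ c ⊗ c ⊗ d ⊗ f(a, d, d)), f(c ⊗ c ⊗ d ⊕ f(c, a, d) ⊕ f(d, a, a) ⊕ f(d, a, c), a ⊗ c ⊗ d ⊗ d ⊗ f(d, d, c), a ⊗ c ⊗ c ⊕ c ⊗ c ⊗ d), a ⊕ a ⊕ c ⊗ f(d, d, c) ⊕ d)

Derivation:
Left:  d ⊕ c ⊕ f(f(f(a ⊕ (d ⊕ a), d ⊗ c ⊗ c, c ⊕ (d ⊕ (a ⊕ d))), c ⊗ a ⊗ c ⊗ a ⊗ d ⊗ c ⊕ c ⊗ a ⊗ c ⊗ d ⊗ c ⊗ c ⊕ a ⊗ c ⊗ c ⊗ d ⊗ c ⊗ a ⊕ c ⊗ a ⊗ c ⊗ d ⊗ d ⊗ c, (f(a, d, d) ⊗ d ⊗ a ⊗ c ⊗ c ⊗ a ⊗ a ⊕ d ⊗ a ⊗ c ⊗ c ⊗ f(a, d, d) ⊗ a ⊗ c) ⊕ d ⊗ f(a, d, d) ⊗ a ⊗ c ⊗ c ⊗ (c ⊗ a)), f(f(c, a, d) ⊕ (f(d, a, a) ⊕ f(d, a, c)) ⊕ c ⊗ (c ⊗ d), (d ⊗ f(d, d, c)) ⊗ (d ⊗ (c ⊗ a)), c ⊗ (d ⊗ c ⊕ c ⊗ a)), a ⊕ d ⊕ c ⊗ f(d, d, c) ⊕ a) ⊕ c
  Expand products over sums:  d ⊕ c ⊕ f(f(f(a ⊕ a ⊕ d, c ⊗ c ⊗ d, a ⊕ c ⊕ d ⊕ d), a ⊗ a ⊗ c ⊗ c ⊗ c ⊗ d ⊕ a ⊗ a ⊗ c ⊗ c ⊗ c ⊗ d ⊕ a ⊗ c ⊗ c ⊗ c ⊗ c ⊗ d ⊕ a ⊗ c ⊗ c ⊗ c ⊗ d ⊗ d, a ⊗ a ⊗ a ⊗ c ⊗ c ⊗ d ⊗ f(a, d, d) ⊕ a ⊗ a ⊗ c ⊗ c ⊗ c ⊗ d ⊗ f(a, d, d) ⊕ a ⊗ a ⊗ c ⊗ c ⊗ c ⊗ d ⊗ f(a, d, d)), f(c ⊗ c ⊗ d ⊕ f(c, a, d) ⊕ f(d, a, a) ⊕ f(d, a, c), a ⊗ c ⊗ d ⊗ d ⊗ f(d, d, c), a ⊗ c ⊗ c ⊕ c ⊗ c ⊗ d), a ⊕ a ⊕ c ⊗ f(d, d, c) ⊕ d) ⊕ c
  Sort arguments:  c ⊕ c ⊕ d ⊕ f(f(f(a ⊕ a ⊕ d, c ⊗ c ⊗ d, a ⊕ c ⊕ d ⊕ d), a ⊗ a ⊗ c ⊗ c ⊗ c ⊗ d ⊕ a ⊗ a ⊗ c ⊗ c ⊗ c ⊗ d ⊕ a ⊗ c ⊗ c ⊗ c ⊗ c ⊗ d ⊕ a ⊗ c ⊗ c ⊗ c ⊗ d ⊗ d, a ⊗ a ⊗ a ⊗ c ⊗ c ⊗ d ⊗ f(a, d, d) ⊕ a ⊗ a ⊗ c ⊗ c ⊗ c ⊗ d ⊗ f(a, d, d) ⊕ a ⊗ a ⊗ c ⊗ c ⊗ c ⊗ d ⊗ f(a, d, d)), f(c ⊗ c ⊗ d ⊕ f(c, a, d) ⊕ f(d, a, a) ⊕ f(d, a, c), a ⊗ c ⊗ d ⊗ d ⊗ f(d, d, c), a ⊗ c ⊗ c ⊕ c ⊗ c ⊗ d), a ⊕ a ⊕ c ⊗ f(d, d, c) ⊕ d)
Right:  f(f(f(a ⊕ (a ⊕ d), d ⊗ c ⊗ c, d ⊕ (d ⊕ a) ⊕ c), ((a ⊗ (c ⊗ a)) ⊗ d) ⊗ (c ⊗ c) ⊕ ((((d ⊗ c) ⊗ c) ⊗ (a ⊗ d)) ⊗ c ⊕ a ⊗ d ⊗ c ⊗ c ⊗ c ⊗ c) ⊕ d ⊗ (c ⊗ ((a ⊗ c) ⊗ (c ⊗ a))), (d ⊗ a) ⊗ (c ⊗ (a ⊗ a)) ⊗ c ⊗ f(a, d, d) ⊕ a ⊗ c ⊗ c ⊗ f(a, d, d) ⊗ a ⊗ c ⊗ d ⊕ d ⊗ ((a ⊗ (c ⊗ (f(a, d, d) ⊗ c))) ⊗ (c ⊗ a))), f(f(c, a, d) ⊕ f(d, a, a) ⊕ c ⊗ d ⊗ c ⊕ f(d, a, c), (a ⊗ c) ⊗ (f(d, d, c) ⊗ d) ⊗ d, c ⊗ c ⊗ a ⊕ c ⊗ d ⊗ c), (c ⊗ f(d, d, c) ⊕ (d ⊕ a)) ⊕ a) ⊕ d ⊕ c ⊕ c
  Flatten:  f(f(f(a ⊕ a ⊕ d, c ⊗ c ⊗ d, a ⊕ c ⊕ d ⊕ d), a ⊗ a ⊗ c ⊗ c ⊗ c ⊗ d ⊕ a ⊗ a ⊗ c ⊗ c ⊗ c ⊗ d ⊕ a ⊗ c ⊗ c ⊗ c ⊗ c ⊗ d ⊕ a ⊗ c ⊗ c ⊗ c ⊗ d ⊗ d, a ⊗ a ⊗ a ⊗ c ⊗ c ⊗ d ⊗ f(a, d, d) ⊕ a ⊗ a ⊗ c ⊗ c ⊗ c ⊗ d ⊗ f(a, d, d) ⊕ a ⊗ a ⊗ c ⊗ c ⊗ c ⊗ d ⊗ f(a, d, d)), f(c ⊗ c ⊗ d ⊕ f(c, a, d) ⊕ f(d, a, a) ⊕ f(d, a, c), a ⊗ c ⊗ d ⊗ d ⊗ f(d, d, c), a ⊗ c ⊗ c ⊕ c ⊗ c ⊗ d), a ⊕ a ⊕ c ⊗ f(d, d, c) ⊕ d) ⊕ d ⊕ c ⊕ c
  Sort arguments:  c ⊕ c ⊕ d ⊕ f(f(f(a ⊕ a ⊕ d, c ⊗ c ⊗ d, a ⊕ c ⊕ d ⊕ d), a ⊗ a ⊗ c ⊗ c ⊗ c ⊗ d ⊕ a ⊗ a ⊗ c ⊗ c ⊗ c ⊗ d ⊕ a ⊗ c ⊗ c ⊗ c ⊗ c ⊗ d ⊕ a ⊗ c ⊗ c ⊗ c ⊗ d ⊗ d, a ⊗ a ⊗ a ⊗ c ⊗ c ⊗ d ⊗ f(a, d, d) ⊕ a ⊗ a ⊗ c ⊗ c ⊗ c ⊗ d ⊗ f(a, d, d) ⊕ a ⊗ a ⊗ c ⊗ c ⊗ c ⊗ d ⊗ f(a, d, d)), f(c ⊗ c ⊗ d ⊕ f(c, a, d) ⊕ f(d, a, a) ⊕ f(d, a, c), a ⊗ c ⊗ d ⊗ d ⊗ f(d, d, c), a ⊗ c ⊗ c ⊕ c ⊗ c ⊗ d), a ⊕ a ⊕ c ⊗ f(d, d, c) ⊕ d)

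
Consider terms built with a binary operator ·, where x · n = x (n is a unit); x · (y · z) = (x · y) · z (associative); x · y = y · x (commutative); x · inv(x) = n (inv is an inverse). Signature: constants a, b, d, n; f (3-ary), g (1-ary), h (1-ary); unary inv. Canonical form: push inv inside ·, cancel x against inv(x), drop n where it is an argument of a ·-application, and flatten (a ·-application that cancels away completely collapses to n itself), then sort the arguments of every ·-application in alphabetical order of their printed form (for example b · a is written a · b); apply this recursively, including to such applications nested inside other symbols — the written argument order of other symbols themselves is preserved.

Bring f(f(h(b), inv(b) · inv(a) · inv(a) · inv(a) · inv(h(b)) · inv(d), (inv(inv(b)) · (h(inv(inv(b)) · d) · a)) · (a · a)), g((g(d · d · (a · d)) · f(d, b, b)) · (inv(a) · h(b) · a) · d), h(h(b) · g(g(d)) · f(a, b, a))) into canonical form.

Focus inside:  (g(d · d · (a · d)) · f(d, b, b)) · (inv(a) · h(b) · a) · d
Cancel inverse pairs:  a cancels
Collect:  g(a · d · d · d) · f(d, b, b) · h(b) · d
Sort arguments:  d · f(d, b, b) · g(a · d · d · d) · h(b)
Rebuild:  f(f(h(b), inv(a) · inv(a) · inv(a) · inv(b) · inv(d) · inv(h(b)), a · a · a · b · h(b · d)), g(d · f(d, b, b) · g(a · d · d · d) · h(b)), h(f(a, b, a) · g(g(d)) · h(b)))

Answer: f(f(h(b), inv(a) · inv(a) · inv(a) · inv(b) · inv(d) · inv(h(b)), a · a · a · b · h(b · d)), g(d · f(d, b, b) · g(a · d · d · d) · h(b)), h(f(a, b, a) · g(g(d)) · h(b)))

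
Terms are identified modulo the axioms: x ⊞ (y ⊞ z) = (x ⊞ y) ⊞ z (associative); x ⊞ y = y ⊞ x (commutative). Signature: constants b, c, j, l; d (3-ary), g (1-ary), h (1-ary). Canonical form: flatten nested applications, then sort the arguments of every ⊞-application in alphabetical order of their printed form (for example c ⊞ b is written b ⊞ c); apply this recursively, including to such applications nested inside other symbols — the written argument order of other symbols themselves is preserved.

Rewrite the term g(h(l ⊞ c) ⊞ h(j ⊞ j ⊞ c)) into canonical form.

Answer: g(h(c ⊞ j ⊞ j) ⊞ h(c ⊞ l))

Derivation:
Focus inside:  h(l ⊞ c) ⊞ h(j ⊞ j ⊞ c)
Inside:  h(l ⊞ c)  →  h(c ⊞ l)
Canonicalize subterm:  h(j ⊞ j ⊞ c)  →  h(c ⊞ j ⊞ j)
Sort:  h(c ⊞ j ⊞ j) ⊞ h(c ⊞ l)
Rebuild:  g(h(c ⊞ j ⊞ j) ⊞ h(c ⊞ l))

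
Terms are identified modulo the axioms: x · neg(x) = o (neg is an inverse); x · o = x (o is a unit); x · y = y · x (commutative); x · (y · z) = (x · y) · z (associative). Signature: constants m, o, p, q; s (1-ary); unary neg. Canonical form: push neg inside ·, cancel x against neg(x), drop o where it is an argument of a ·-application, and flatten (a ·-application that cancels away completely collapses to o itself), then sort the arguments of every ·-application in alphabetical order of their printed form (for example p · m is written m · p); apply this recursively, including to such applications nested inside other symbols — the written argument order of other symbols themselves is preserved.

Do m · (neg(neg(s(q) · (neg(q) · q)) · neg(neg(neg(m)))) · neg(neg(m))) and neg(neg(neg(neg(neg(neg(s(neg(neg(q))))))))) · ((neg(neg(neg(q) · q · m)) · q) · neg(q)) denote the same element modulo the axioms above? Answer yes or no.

Answer: no — m · m · m · s(q) vs m · s(q)

Derivation:
Left:  m · (neg(neg(s(q) · (neg(q) · q)) · neg(neg(neg(m)))) · neg(neg(m)))
  Push neg inside:  distribute neg over · and collapse double neg
  Cancel inverse pairs:  q cancels
  Collect:  m · m · m · s(q)
Right:  neg(neg(neg(neg(neg(neg(s(neg(neg(q))))))))) · ((neg(neg(neg(q) · q · m)) · q) · neg(q))
  Push neg inside:  distribute neg over · and collapse double neg
  Inverses cancel:  q cancels
  Collect terms:  s(q) · m
  Order the arguments:  m · s(q)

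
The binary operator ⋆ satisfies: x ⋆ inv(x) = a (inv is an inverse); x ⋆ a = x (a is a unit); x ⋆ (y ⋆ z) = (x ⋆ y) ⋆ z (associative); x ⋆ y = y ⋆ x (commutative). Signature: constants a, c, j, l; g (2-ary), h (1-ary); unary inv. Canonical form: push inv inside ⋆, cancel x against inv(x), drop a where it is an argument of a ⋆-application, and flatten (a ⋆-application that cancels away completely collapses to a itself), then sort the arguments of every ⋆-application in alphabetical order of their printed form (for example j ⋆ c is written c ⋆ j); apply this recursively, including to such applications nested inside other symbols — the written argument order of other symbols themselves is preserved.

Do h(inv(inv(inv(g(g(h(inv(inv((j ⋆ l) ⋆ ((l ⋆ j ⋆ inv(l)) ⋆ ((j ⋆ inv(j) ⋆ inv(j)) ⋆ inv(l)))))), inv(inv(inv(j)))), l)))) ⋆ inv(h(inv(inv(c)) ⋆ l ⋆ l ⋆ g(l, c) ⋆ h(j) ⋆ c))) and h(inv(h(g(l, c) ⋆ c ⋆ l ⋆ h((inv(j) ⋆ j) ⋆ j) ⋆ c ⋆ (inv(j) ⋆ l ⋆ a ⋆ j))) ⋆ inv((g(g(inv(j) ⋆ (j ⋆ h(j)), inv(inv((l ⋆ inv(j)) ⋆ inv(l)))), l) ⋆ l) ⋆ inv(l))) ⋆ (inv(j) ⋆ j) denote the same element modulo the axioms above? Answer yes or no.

Answer: yes — both canonical forms are h(inv(g(g(h(j), inv(j)), l)) ⋆ inv(h(c ⋆ c ⋆ g(l, c) ⋆ h(j) ⋆ l ⋆ l)))

Derivation:
Left:  h(inv(inv(inv(g(g(h(inv(inv((j ⋆ l) ⋆ ((l ⋆ j ⋆ inv(l)) ⋆ ((j ⋆ inv(j) ⋆ inv(j)) ⋆ inv(l)))))), inv(inv(inv(j)))), l)))) ⋆ inv(h(inv(inv(c)) ⋆ l ⋆ l ⋆ g(l, c) ⋆ h(j) ⋆ c)))
  Focus inside:  inv(inv(inv(g(g(h(inv(inv((j ⋆ l) ⋆ ((l ⋆ j ⋆ inv(l)) ⋆ ((j ⋆ inv(j) ⋆ inv(j)) ⋆ inv(l)))))), inv(inv(inv(j)))), l)))) ⋆ inv(h(inv(inv(c)) ⋆ l ⋆ l ⋆ g(l, c) ⋆ h(j) ⋆ c))
  Push inv inside:  distribute inv over ⋆ and collapse double inv
  Combine occurrences:  inv(g(g(h(j), inv(j)), l)) ⋆ inv(h(c ⋆ c ⋆ g(l, c) ⋆ h(j) ⋆ l ⋆ l))
  Reassemble:  h(inv(g(g(h(j), inv(j)), l)) ⋆ inv(h(c ⋆ c ⋆ g(l, c) ⋆ h(j) ⋆ l ⋆ l)))
Right:  h(inv(h(g(l, c) ⋆ c ⋆ l ⋆ h((inv(j) ⋆ j) ⋆ j) ⋆ c ⋆ (inv(j) ⋆ l ⋆ a ⋆ j))) ⋆ inv((g(g(inv(j) ⋆ (j ⋆ h(j)), inv(inv((l ⋆ inv(j)) ⋆ inv(l)))), l) ⋆ l) ⋆ inv(l))) ⋆ (inv(j) ⋆ j)
  Push inv inside:  distribute inv over ⋆ and collapse double inv
  Inverses cancel:  j cancels
  Collect:  h(inv(g(g(h(j), inv(j)), l)) ⋆ inv(h(c ⋆ c ⋆ g(l, c) ⋆ h(j) ⋆ l ⋆ l)))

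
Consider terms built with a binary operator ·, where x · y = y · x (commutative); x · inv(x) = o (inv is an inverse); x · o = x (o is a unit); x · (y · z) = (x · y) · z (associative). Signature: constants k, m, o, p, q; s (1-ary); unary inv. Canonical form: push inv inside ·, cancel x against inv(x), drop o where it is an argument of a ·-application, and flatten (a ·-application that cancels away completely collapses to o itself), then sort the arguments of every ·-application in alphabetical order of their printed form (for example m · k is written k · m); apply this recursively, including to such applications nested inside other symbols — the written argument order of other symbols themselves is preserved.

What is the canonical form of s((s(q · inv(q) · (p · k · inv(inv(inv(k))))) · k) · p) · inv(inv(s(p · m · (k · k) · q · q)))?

Push inv inside:  distribute inv over · and collapse double inv
Collect terms:  s(k · p · s(p)) · s(k · k · m · p · q · q)
Sort:  s(k · k · m · p · q · q) · s(k · p · s(p))

Answer: s(k · k · m · p · q · q) · s(k · p · s(p))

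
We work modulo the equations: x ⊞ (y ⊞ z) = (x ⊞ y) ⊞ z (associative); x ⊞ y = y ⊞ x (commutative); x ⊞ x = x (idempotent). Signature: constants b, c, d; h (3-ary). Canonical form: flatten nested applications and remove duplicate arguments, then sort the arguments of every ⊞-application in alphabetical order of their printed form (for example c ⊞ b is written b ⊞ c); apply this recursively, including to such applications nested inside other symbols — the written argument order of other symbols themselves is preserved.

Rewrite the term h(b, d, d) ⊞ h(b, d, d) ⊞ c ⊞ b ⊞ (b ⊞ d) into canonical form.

Un-nest:  h(b, d, d) ⊞ h(b, d, d) ⊞ c ⊞ b ⊞ b ⊞ d
Idempotence:  drop duplicate h(b, d, d), b
Sort:  b ⊞ c ⊞ d ⊞ h(b, d, d)

Answer: b ⊞ c ⊞ d ⊞ h(b, d, d)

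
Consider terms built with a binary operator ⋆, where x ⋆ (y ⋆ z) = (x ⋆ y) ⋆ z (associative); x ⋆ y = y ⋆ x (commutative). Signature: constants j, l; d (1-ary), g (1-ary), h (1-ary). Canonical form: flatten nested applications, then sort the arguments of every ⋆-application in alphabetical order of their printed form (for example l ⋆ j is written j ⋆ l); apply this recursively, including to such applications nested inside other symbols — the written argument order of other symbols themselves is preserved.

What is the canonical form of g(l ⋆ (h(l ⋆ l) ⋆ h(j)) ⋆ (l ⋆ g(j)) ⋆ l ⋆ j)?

Answer: g(g(j) ⋆ h(j) ⋆ h(l ⋆ l) ⋆ j ⋆ l ⋆ l ⋆ l)

Derivation:
Work inside:  l ⋆ (h(l ⋆ l) ⋆ h(j)) ⋆ (l ⋆ g(j)) ⋆ l ⋆ j
Flatten:  l ⋆ h(l ⋆ l) ⋆ h(j) ⋆ l ⋆ g(j) ⋆ l ⋆ j
Sort arguments:  g(j) ⋆ h(j) ⋆ h(l ⋆ l) ⋆ j ⋆ l ⋆ l ⋆ l
Rebuild:  g(g(j) ⋆ h(j) ⋆ h(l ⋆ l) ⋆ j ⋆ l ⋆ l ⋆ l)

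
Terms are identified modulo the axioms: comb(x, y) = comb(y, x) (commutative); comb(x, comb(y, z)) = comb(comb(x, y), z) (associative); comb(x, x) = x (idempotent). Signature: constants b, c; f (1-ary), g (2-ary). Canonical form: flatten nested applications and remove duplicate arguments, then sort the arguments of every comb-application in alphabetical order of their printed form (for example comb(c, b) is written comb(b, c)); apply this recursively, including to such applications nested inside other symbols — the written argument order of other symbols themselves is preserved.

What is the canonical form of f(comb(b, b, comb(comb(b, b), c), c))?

Answer: f(comb(b, c))

Derivation:
Descend into:  comb(b, b, comb(comb(b, b), c), c)
Merge nested applications:  comb(b, b, b, b, c, c)
Idempotence:  drop duplicate b, b, b, c
Sort arguments:  comb(b, c)
Put back:  f(comb(b, c))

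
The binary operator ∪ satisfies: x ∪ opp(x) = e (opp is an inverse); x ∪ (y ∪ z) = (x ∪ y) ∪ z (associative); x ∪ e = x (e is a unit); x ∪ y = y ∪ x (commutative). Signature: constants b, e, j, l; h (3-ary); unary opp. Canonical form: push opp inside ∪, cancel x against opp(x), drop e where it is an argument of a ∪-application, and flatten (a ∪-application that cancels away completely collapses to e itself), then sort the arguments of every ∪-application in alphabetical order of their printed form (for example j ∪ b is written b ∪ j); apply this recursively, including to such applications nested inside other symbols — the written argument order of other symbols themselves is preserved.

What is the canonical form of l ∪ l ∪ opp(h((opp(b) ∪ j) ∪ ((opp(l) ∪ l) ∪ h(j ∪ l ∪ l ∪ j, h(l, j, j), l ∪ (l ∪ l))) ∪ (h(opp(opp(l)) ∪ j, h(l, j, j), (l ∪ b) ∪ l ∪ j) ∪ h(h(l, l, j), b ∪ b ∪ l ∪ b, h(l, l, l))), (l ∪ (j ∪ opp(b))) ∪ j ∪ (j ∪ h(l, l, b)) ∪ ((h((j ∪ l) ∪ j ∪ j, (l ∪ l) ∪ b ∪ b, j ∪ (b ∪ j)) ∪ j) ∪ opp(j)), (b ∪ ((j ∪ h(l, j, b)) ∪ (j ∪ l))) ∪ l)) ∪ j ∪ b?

Answer: b ∪ j ∪ l ∪ l ∪ opp(h(h(h(l, l, j), b ∪ b ∪ b ∪ l, h(l, l, l)) ∪ h(j ∪ j ∪ l ∪ l, h(l, j, j), l ∪ l ∪ l) ∪ h(j ∪ l, h(l, j, j), b ∪ j ∪ l ∪ l) ∪ j ∪ opp(b), h(j ∪ j ∪ j ∪ l, b ∪ b ∪ l ∪ l, b ∪ j ∪ j) ∪ h(l, l, b) ∪ j ∪ j ∪ j ∪ l ∪ opp(b), b ∪ h(l, j, b) ∪ j ∪ j ∪ l ∪ l))

Derivation:
Push opp inside:  distribute opp over ∪ and collapse double opp
Combine occurrences:  l ∪ l ∪ opp(h(h(h(l, l, j), b ∪ b ∪ b ∪ l, h(l, l, l)) ∪ h(j ∪ j ∪ l ∪ l, h(l, j, j), l ∪ l ∪ l) ∪ h(j ∪ l, h(l, j, j), b ∪ j ∪ l ∪ l) ∪ j ∪ opp(b), h(j ∪ j ∪ j ∪ l, b ∪ b ∪ l ∪ l, b ∪ j ∪ j) ∪ h(l, l, b) ∪ j ∪ j ∪ j ∪ l ∪ opp(b), b ∪ h(l, j, b) ∪ j ∪ j ∪ l ∪ l)) ∪ j ∪ b
Sort:  b ∪ j ∪ l ∪ l ∪ opp(h(h(h(l, l, j), b ∪ b ∪ b ∪ l, h(l, l, l)) ∪ h(j ∪ j ∪ l ∪ l, h(l, j, j), l ∪ l ∪ l) ∪ h(j ∪ l, h(l, j, j), b ∪ j ∪ l ∪ l) ∪ j ∪ opp(b), h(j ∪ j ∪ j ∪ l, b ∪ b ∪ l ∪ l, b ∪ j ∪ j) ∪ h(l, l, b) ∪ j ∪ j ∪ j ∪ l ∪ opp(b), b ∪ h(l, j, b) ∪ j ∪ j ∪ l ∪ l))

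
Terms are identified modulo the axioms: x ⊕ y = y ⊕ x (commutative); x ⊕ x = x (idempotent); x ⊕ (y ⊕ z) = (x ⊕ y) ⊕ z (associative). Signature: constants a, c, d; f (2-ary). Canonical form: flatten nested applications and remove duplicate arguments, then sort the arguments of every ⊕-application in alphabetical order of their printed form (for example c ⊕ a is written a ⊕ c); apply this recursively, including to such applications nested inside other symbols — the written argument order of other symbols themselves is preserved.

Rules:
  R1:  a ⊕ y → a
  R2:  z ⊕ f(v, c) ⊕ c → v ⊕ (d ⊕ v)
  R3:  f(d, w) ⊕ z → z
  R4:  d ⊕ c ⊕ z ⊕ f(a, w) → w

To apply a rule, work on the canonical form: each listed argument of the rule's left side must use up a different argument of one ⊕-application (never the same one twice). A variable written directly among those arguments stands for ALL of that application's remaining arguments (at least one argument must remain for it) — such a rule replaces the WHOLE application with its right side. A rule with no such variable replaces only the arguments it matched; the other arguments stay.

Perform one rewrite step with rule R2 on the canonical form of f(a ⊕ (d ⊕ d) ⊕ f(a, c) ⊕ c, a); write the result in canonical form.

Canonical form:  f(a ⊕ c ⊕ d ⊕ f(a, c), a)
Apply R2:  consuming c, f(a, c);  v := a, z := a ⊕ d
The variable takes the whole remainder — replace the entire application.
New term:  f(a ⊕ d, a)

Answer: f(a ⊕ d, a)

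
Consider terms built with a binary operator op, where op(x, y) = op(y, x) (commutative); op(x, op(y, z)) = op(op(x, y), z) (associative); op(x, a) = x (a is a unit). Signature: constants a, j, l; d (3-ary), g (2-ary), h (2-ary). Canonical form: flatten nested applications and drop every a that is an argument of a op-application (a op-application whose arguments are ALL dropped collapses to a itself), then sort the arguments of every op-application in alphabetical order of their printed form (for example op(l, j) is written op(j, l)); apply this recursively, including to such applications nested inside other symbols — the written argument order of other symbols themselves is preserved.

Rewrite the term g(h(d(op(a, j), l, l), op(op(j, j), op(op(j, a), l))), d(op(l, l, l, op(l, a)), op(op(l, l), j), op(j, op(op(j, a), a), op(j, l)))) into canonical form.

Answer: g(h(d(j, l, l), op(j, j, j, l)), d(op(l, l, l, l), op(j, l, l), op(j, j, j, l)))

Derivation:
Focus inside:  op(j, op(op(j, a), a), op(j, l))
Merge nested applications:  op(j, j, a, a, j, l)
Units out:  drop a (×2)
Sort:  op(j, j, j, l)
Put back:  g(h(d(j, l, l), op(j, j, j, l)), d(op(l, l, l, l), op(j, l, l), op(j, j, j, l)))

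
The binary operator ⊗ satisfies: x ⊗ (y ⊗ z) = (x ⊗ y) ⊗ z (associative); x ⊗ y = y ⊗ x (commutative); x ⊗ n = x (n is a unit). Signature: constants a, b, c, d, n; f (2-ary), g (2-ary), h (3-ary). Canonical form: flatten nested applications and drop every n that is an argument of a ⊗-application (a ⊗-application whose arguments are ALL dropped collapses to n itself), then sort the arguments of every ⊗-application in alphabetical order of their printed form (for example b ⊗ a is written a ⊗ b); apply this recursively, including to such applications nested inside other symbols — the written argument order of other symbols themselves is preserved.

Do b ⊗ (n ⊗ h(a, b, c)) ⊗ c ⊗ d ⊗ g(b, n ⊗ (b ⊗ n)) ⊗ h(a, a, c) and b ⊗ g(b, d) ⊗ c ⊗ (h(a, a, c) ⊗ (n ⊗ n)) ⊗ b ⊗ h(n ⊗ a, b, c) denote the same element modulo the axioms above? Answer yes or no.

Answer: no — b ⊗ c ⊗ d ⊗ g(b, b) ⊗ h(a, a, c) ⊗ h(a, b, c) vs b ⊗ b ⊗ c ⊗ g(b, d) ⊗ h(a, a, c) ⊗ h(a, b, c)

Derivation:
Left:  b ⊗ (n ⊗ h(a, b, c)) ⊗ c ⊗ d ⊗ g(b, n ⊗ (b ⊗ n)) ⊗ h(a, a, c)
  Flatten:  b ⊗ n ⊗ h(a, b, c) ⊗ c ⊗ d ⊗ g(b, n ⊗ (b ⊗ n)) ⊗ h(a, a, c)
  Inside:  g(b, n ⊗ (b ⊗ n))  →  g(b, b)
  Units out:  drop n
  Sort:  b ⊗ c ⊗ d ⊗ g(b, b) ⊗ h(a, a, c) ⊗ h(a, b, c)
Right:  b ⊗ g(b, d) ⊗ c ⊗ (h(a, a, c) ⊗ (n ⊗ n)) ⊗ b ⊗ h(n ⊗ a, b, c)
  Un-nest:  b ⊗ g(b, d) ⊗ c ⊗ h(a, a, c) ⊗ n ⊗ n ⊗ b ⊗ h(n ⊗ a, b, c)
  Simplify inside:  h(n ⊗ a, b, c)  →  h(a, b, c)
  Drop the unit:  drop n (×2)
  Sort arguments:  b ⊗ b ⊗ c ⊗ g(b, d) ⊗ h(a, a, c) ⊗ h(a, b, c)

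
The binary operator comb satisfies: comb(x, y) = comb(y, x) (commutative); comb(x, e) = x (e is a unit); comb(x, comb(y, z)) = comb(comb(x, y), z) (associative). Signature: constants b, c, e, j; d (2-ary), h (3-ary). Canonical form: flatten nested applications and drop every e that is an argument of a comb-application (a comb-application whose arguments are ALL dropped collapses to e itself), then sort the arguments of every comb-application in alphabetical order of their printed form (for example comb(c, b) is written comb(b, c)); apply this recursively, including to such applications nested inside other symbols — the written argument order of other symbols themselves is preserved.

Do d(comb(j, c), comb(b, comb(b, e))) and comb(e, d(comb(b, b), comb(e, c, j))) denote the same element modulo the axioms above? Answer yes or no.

Answer: no — d(comb(c, j), comb(b, b)) vs d(comb(b, b), comb(c, j))

Derivation:
Left:  d(comb(j, c), comb(b, comb(b, e)))
  Work inside:  comb(b, comb(b, e))
  Flatten:  comb(b, b, e)
  Unit:  drop e
  Sort arguments:  comb(b, b)
  Put back:  d(comb(c, j), comb(b, b))
Right:  comb(e, d(comb(b, b), comb(e, c, j)))
  Simplify inside:  d(comb(b, b), comb(e, c, j))  →  d(comb(b, b), comb(c, j))
  Drop the unit:  drop e
  Sort arguments:  d(comb(b, b), comb(c, j))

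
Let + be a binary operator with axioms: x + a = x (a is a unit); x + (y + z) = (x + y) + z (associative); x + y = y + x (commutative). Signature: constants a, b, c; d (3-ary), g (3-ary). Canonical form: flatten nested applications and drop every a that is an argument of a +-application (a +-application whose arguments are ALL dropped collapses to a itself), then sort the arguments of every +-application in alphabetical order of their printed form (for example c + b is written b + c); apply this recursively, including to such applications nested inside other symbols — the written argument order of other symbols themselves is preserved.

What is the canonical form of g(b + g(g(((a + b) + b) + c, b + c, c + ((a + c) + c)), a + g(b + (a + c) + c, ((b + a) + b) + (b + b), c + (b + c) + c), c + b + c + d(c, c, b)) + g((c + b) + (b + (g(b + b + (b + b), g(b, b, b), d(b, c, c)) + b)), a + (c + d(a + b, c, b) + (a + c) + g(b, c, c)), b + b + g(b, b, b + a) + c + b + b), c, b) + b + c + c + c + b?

Canonicalize subterm:  g(b + g(g(((a + b) + b) + c, b + c, c + ((a + c) + c)), a + g(b + (a + c) + c, ((b + a) + b) + (b + b), c + (b + c) + c), c + b + c + d(c, c, b)) + g((c + b) + (b + (g(b + b + (b + b), g(b, b, b), d(b, c, c)) + b)), a + (c + d(a + b, c, b) + (a + c) + g(b, c, c)), b + b + g(b, b, b + a) + c + b + b), c, b)  →  g(b + g(b + b + b + c + g(b + b + b + b, g(b, b, b), d(b, c, c)), c + c + d(b, c, b) + g(b, c, c), b + b + b + b + c + g(b, b, b)) + g(g(b + b + c, b + c, c + c + c), g(b + c + c, b + b + b + b, b + c + c + c), b + c + c + d(c, c, b)), c, b)
Sort arguments:  b + b + c + c + c + g(b + g(b + b + b + c + g(b + b + b + b, g(b, b, b), d(b, c, c)), c + c + d(b, c, b) + g(b, c, c), b + b + b + b + c + g(b, b, b)) + g(g(b + b + c, b + c, c + c + c), g(b + c + c, b + b + b + b, b + c + c + c), b + c + c + d(c, c, b)), c, b)

Answer: b + b + c + c + c + g(b + g(b + b + b + c + g(b + b + b + b, g(b, b, b), d(b, c, c)), c + c + d(b, c, b) + g(b, c, c), b + b + b + b + c + g(b, b, b)) + g(g(b + b + c, b + c, c + c + c), g(b + c + c, b + b + b + b, b + c + c + c), b + c + c + d(c, c, b)), c, b)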